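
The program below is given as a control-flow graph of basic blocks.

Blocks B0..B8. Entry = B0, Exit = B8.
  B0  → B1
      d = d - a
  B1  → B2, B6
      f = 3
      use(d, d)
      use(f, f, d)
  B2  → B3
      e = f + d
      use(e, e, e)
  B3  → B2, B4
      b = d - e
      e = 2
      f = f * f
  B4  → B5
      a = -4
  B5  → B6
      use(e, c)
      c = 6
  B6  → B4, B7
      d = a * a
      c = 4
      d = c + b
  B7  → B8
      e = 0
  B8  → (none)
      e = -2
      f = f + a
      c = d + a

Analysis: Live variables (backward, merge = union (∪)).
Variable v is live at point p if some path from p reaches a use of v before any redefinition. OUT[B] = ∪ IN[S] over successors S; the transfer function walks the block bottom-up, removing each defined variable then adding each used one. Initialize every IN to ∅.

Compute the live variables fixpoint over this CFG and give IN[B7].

Converged values:
  B0: | IN={a, b, c, d, e} | OUT={a, b, c, d, e}
  B1: | IN={a, b, c, d, e} | OUT={a, b, c, d, e, f}
  B2: | IN={c, d, f} | OUT={c, d, e, f}
  B3: | IN={c, d, e, f} | OUT={b, c, d, e, f}
  B4: | IN={b, c, e, f} | OUT={a, b, c, e, f}
  B5: | IN={a, b, c, e, f} | OUT={a, b, e, f}
  B6: | IN={a, b, e, f} | OUT={a, b, c, d, e, f}
  B7: | IN={a, d, f} | OUT={a, d, f}
  B8: | IN={a, d, f} | OUT={}

Merge at B7: OUT[B7] = IN[B8] = {a, d, f}
Applying B7's transfer function to that OUT value gives IN[B7] (row B7 above).

Answer: {a, d, f}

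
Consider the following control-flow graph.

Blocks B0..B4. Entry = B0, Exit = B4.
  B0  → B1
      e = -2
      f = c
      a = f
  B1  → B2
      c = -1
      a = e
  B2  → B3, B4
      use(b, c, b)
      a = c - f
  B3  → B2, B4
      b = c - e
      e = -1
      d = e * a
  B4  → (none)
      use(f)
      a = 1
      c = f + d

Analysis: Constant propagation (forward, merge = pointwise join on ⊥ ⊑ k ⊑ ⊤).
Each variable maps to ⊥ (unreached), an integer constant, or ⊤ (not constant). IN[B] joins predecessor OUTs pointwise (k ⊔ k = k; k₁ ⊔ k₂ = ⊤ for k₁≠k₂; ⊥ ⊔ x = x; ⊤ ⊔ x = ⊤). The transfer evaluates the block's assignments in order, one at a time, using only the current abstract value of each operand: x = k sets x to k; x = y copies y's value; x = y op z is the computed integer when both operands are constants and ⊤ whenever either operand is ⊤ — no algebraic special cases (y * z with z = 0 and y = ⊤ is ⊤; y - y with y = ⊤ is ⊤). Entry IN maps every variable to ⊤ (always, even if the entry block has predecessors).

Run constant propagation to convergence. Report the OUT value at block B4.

Answer: {a: 1, b: ⊤, c: ⊤, d: ⊤, e: ⊤, f: ⊤}

Working:
Converged values:
  B0:  IN=(all ⊤)  OUT={e:-2; rest ⊤}
  B1:  IN={e:-2; rest ⊤}  OUT={a:-2, c:-1, e:-2; rest ⊤}
  B2:  IN={c:-1; rest ⊤}  OUT={c:-1; rest ⊤}
  B3:  IN={c:-1; rest ⊤}  OUT={c:-1, e:-1; rest ⊤}
  B4:  IN={c:-1; rest ⊤}  OUT={a:1; rest ⊤}

Merge at B4: IN[B4] = OUT[B2] ⊔ OUT[B3] = {a: ⊤, b: ⊤, c: -1, d: ⊤, e: ⊤, f: ⊤}
Applying B4's transfer function to that IN value gives OUT[B4] (row B4 above).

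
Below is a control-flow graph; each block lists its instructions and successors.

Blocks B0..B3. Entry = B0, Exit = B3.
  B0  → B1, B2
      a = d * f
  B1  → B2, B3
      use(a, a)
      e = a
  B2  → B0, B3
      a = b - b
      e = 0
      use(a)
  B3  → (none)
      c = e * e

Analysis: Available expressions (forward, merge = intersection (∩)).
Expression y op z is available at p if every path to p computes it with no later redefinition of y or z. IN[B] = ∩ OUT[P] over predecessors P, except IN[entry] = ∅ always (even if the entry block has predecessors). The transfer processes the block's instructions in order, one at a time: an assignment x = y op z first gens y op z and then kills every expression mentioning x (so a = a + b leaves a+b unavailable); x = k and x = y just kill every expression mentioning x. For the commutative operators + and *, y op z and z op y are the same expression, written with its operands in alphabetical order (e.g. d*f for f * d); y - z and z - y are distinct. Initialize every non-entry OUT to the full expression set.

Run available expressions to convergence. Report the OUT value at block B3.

Answer: {d*f, e*e}

Trace:
Converged values:
  B0:  IN={}  OUT={d*f}
  B1:  IN={d*f}  OUT={d*f}
  B2:  IN={d*f}  OUT={b-b, d*f}
  B3:  IN={d*f}  OUT={d*f, e*e}

Merge at B3: IN[B3] = OUT[B1] ∩ OUT[B2] = {d*f}
Applying B3's transfer function to that IN value gives OUT[B3] (row B3 above).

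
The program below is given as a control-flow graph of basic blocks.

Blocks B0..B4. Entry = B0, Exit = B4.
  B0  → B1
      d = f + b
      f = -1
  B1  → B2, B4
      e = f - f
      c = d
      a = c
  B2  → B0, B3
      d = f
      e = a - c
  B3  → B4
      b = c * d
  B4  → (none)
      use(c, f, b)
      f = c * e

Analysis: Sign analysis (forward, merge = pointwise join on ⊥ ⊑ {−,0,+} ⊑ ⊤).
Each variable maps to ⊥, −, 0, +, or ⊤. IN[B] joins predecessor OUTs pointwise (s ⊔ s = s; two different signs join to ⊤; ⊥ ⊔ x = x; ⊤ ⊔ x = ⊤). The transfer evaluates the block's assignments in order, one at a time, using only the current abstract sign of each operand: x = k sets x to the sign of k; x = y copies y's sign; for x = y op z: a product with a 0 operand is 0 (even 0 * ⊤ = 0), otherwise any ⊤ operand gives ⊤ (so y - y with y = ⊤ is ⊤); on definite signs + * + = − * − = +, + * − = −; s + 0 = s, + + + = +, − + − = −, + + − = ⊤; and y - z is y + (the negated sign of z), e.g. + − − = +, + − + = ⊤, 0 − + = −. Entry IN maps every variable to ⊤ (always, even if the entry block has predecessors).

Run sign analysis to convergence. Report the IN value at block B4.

Answer: {a: ⊤, b: ⊤, c: ⊤, d: ⊤, e: ⊤, f: -}

Working:
Per-block solution:
  B0:  IN=(all ⊤)  OUT={f:-; rest ⊤}
  B1:  IN={f:-; rest ⊤}  OUT={f:-; rest ⊤}
  B2:  IN={f:-; rest ⊤}  OUT={d:-, f:-; rest ⊤}
  B3:  IN={d:-, f:-; rest ⊤}  OUT={d:-, f:-; rest ⊤}
  B4:  IN={f:-; rest ⊤}  OUT=(all ⊤)

Merge at B4: IN[B4] = OUT[B1] ⊔ OUT[B3] = {a: ⊤, b: ⊤, c: ⊤, d: ⊤, e: ⊤, f: -}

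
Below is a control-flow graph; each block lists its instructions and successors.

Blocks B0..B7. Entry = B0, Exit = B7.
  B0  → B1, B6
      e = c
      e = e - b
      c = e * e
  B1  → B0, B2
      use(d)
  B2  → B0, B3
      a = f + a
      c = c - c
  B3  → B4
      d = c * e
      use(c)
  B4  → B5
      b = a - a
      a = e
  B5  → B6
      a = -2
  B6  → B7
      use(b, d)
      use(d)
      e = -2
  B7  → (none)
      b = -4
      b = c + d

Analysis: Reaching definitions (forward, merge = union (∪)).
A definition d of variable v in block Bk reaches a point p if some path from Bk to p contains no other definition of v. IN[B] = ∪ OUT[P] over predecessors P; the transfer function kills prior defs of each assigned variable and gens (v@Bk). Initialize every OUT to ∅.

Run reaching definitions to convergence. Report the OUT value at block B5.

Answer: {a@B5, b@B4, c@B2, d@B3, e@B0}

Derivation:
Per-block solution:
  B0: | IN={a@B2, c@B0, c@B2, e@B0} | OUT={a@B2, c@B0, e@B0}
  B1: | IN={a@B2, c@B0, e@B0} | OUT={a@B2, c@B0, e@B0}
  B2: | IN={a@B2, c@B0, e@B0} | OUT={a@B2, c@B2, e@B0}
  B3: | IN={a@B2, c@B2, e@B0} | OUT={a@B2, c@B2, d@B3, e@B0}
  B4: | IN={a@B2, c@B2, d@B3, e@B0} | OUT={a@B4, b@B4, c@B2, d@B3, e@B0}
  B5: | IN={a@B4, b@B4, c@B2, d@B3, e@B0} | OUT={a@B5, b@B4, c@B2, d@B3, e@B0}
  B6: | IN={a@B2, a@B5, b@B4, c@B0, c@B2, d@B3, e@B0} | OUT={a@B2, a@B5, b@B4, c@B0, c@B2, d@B3, e@B6}
  B7: | IN={a@B2, a@B5, b@B4, c@B0, c@B2, d@B3, e@B6} | OUT={a@B2, a@B5, b@B7, c@B0, c@B2, d@B3, e@B6}

Merge at B5: IN[B5] = OUT[B4] = {a@B4, b@B4, c@B2, d@B3, e@B0}
Applying B5's transfer function to that IN value gives OUT[B5] (row B5 above).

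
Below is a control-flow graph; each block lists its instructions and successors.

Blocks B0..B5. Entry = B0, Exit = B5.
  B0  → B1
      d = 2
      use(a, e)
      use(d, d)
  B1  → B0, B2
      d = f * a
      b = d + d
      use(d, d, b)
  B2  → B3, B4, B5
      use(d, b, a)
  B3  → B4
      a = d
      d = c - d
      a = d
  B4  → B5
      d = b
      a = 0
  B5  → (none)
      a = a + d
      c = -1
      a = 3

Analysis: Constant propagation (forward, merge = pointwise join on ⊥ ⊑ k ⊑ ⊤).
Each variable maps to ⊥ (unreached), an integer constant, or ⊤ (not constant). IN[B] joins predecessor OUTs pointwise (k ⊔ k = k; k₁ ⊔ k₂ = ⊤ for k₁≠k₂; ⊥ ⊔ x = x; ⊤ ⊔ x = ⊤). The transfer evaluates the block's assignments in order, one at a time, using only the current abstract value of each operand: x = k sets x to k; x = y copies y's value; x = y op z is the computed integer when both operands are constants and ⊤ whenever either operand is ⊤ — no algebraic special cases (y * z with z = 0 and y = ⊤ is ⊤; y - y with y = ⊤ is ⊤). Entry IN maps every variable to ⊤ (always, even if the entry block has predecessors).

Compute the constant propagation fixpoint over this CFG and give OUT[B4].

Converged values:
  B0:  IN=(all ⊤)  OUT={d:2; rest ⊤}
  B1:  IN={d:2; rest ⊤}  OUT=(all ⊤)
  B2:  IN=(all ⊤)  OUT=(all ⊤)
  B3:  IN=(all ⊤)  OUT=(all ⊤)
  B4:  IN=(all ⊤)  OUT={a:0; rest ⊤}
  B5:  IN=(all ⊤)  OUT={a:3, c:-1; rest ⊤}

Merge at B4: IN[B4] = OUT[B2] ⊔ OUT[B3] = {a: ⊤, b: ⊤, c: ⊤, d: ⊤, e: ⊤, f: ⊤}
Applying B4's transfer function to that IN value gives OUT[B4] (row B4 above).

Answer: {a: 0, b: ⊤, c: ⊤, d: ⊤, e: ⊤, f: ⊤}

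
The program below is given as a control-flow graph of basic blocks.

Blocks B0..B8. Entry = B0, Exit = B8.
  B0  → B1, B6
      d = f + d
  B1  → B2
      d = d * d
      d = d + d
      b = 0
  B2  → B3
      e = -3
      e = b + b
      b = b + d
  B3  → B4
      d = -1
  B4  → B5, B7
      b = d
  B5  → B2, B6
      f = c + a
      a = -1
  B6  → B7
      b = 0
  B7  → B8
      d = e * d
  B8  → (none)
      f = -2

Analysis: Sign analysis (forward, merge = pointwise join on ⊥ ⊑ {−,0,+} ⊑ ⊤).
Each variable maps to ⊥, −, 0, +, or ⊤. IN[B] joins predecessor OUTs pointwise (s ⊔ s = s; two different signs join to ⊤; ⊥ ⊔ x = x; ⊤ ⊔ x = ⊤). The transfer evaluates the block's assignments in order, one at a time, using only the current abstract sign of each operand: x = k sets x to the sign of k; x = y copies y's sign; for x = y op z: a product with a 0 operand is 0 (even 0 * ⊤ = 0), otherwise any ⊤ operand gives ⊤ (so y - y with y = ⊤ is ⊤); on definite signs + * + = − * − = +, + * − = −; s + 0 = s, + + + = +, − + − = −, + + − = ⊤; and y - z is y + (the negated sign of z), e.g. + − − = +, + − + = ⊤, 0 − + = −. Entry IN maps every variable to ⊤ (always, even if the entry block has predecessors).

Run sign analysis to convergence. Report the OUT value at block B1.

Per-block solution:
  B0:   IN=(all ⊤)   OUT=(all ⊤)
  B1:   IN=(all ⊤)   OUT={b:0; rest ⊤}
  B2:   IN=(all ⊤)   OUT=(all ⊤)
  B3:   IN=(all ⊤)   OUT={d:-; rest ⊤}
  B4:   IN={d:-; rest ⊤}   OUT={b:-, d:-; rest ⊤}
  B5:   IN={b:-, d:-; rest ⊤}   OUT={a:-, b:-, d:-; rest ⊤}
  B6:   IN=(all ⊤)   OUT={b:0; rest ⊤}
  B7:   IN=(all ⊤)   OUT=(all ⊤)
  B8:   IN=(all ⊤)   OUT={f:-; rest ⊤}

Merge at B1: IN[B1] = OUT[B0] = {a: ⊤, b: ⊤, c: ⊤, d: ⊤, e: ⊤, f: ⊤}
Applying B1's transfer function to that IN value gives OUT[B1] (row B1 above).

Answer: {a: ⊤, b: 0, c: ⊤, d: ⊤, e: ⊤, f: ⊤}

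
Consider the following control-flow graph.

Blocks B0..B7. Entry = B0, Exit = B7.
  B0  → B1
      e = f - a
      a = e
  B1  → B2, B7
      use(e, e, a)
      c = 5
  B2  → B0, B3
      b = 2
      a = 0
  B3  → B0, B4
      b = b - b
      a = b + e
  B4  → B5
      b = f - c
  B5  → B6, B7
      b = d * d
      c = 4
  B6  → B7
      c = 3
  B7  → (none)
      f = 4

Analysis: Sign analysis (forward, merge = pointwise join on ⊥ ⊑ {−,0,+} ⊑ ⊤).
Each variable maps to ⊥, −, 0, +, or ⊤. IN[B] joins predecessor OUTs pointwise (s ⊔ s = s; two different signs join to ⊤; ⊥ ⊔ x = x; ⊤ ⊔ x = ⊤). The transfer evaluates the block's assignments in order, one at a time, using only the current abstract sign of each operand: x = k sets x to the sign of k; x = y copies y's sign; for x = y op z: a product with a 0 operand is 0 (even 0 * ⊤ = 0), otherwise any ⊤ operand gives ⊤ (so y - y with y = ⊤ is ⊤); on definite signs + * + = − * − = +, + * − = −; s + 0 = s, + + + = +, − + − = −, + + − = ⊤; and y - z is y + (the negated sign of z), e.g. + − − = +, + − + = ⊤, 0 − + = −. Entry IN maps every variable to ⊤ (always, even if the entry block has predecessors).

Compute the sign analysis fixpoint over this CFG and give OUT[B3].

Answer: {a: ⊤, b: ⊤, c: +, d: ⊤, e: ⊤, f: ⊤}

Derivation:
Fixpoint table:
  B0:   IN=(all ⊤)   OUT=(all ⊤)
  B1:   IN=(all ⊤)   OUT={c:+; rest ⊤}
  B2:   IN={c:+; rest ⊤}   OUT={a:0, b:+, c:+; rest ⊤}
  B3:   IN={a:0, b:+, c:+; rest ⊤}   OUT={c:+; rest ⊤}
  B4:   IN={c:+; rest ⊤}   OUT={c:+; rest ⊤}
  B5:   IN={c:+; rest ⊤}   OUT={c:+; rest ⊤}
  B6:   IN={c:+; rest ⊤}   OUT={c:+; rest ⊤}
  B7:   IN={c:+; rest ⊤}   OUT={c:+, f:+; rest ⊤}

Merge at B3: IN[B3] = OUT[B2] = {a: 0, b: +, c: +, d: ⊤, e: ⊤, f: ⊤}
Applying B3's transfer function to that IN value gives OUT[B3] (row B3 above).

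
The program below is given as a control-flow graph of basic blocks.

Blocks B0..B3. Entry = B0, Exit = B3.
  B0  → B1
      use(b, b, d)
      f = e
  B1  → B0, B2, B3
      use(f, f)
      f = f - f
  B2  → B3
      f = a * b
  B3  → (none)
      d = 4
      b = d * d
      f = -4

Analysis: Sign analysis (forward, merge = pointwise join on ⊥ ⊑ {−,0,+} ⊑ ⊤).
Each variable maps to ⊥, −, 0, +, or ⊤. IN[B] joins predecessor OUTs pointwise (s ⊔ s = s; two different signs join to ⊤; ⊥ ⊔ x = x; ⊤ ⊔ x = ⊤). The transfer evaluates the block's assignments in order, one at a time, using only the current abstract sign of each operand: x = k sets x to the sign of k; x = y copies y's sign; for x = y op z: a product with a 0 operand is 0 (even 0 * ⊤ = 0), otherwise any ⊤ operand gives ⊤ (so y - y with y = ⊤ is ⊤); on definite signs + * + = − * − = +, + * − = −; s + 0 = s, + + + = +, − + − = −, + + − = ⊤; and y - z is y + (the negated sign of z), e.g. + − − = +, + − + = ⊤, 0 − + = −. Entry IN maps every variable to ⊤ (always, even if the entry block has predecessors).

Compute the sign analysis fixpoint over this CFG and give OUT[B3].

Converged values:
  B0:  IN=(all ⊤)  OUT=(all ⊤)
  B1:  IN=(all ⊤)  OUT=(all ⊤)
  B2:  IN=(all ⊤)  OUT=(all ⊤)
  B3:  IN=(all ⊤)  OUT={b:+, d:+, f:-; rest ⊤}

Merge at B3: IN[B3] = OUT[B1] ⊔ OUT[B2] = {a: ⊤, b: ⊤, c: ⊤, d: ⊤, e: ⊤, f: ⊤}
Applying B3's transfer function to that IN value gives OUT[B3] (row B3 above).

Answer: {a: ⊤, b: +, c: ⊤, d: +, e: ⊤, f: -}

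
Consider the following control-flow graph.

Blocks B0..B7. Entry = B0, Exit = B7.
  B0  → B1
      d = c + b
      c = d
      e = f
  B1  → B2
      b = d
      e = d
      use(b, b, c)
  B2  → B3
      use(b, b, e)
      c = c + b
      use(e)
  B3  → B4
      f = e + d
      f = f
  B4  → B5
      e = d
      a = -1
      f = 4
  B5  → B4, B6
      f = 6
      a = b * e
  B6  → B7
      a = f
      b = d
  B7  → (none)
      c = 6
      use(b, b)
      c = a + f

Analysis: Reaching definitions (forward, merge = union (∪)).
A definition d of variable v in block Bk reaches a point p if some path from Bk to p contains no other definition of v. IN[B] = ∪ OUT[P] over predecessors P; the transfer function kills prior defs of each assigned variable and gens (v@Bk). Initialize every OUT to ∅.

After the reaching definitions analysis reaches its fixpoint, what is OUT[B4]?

Answer: {a@B4, b@B1, c@B2, d@B0, e@B4, f@B4}

Derivation:
Converged values:
  B0:   IN={}   OUT={c@B0, d@B0, e@B0}
  B1:   IN={c@B0, d@B0, e@B0}   OUT={b@B1, c@B0, d@B0, e@B1}
  B2:   IN={b@B1, c@B0, d@B0, e@B1}   OUT={b@B1, c@B2, d@B0, e@B1}
  B3:   IN={b@B1, c@B2, d@B0, e@B1}   OUT={b@B1, c@B2, d@B0, e@B1, f@B3}
  B4:   IN={a@B5, b@B1, c@B2, d@B0, e@B1, e@B4, f@B3, f@B5}   OUT={a@B4, b@B1, c@B2, d@B0, e@B4, f@B4}
  B5:   IN={a@B4, b@B1, c@B2, d@B0, e@B4, f@B4}   OUT={a@B5, b@B1, c@B2, d@B0, e@B4, f@B5}
  B6:   IN={a@B5, b@B1, c@B2, d@B0, e@B4, f@B5}   OUT={a@B6, b@B6, c@B2, d@B0, e@B4, f@B5}
  B7:   IN={a@B6, b@B6, c@B2, d@B0, e@B4, f@B5}   OUT={a@B6, b@B6, c@B7, d@B0, e@B4, f@B5}

Merge at B4: IN[B4] = OUT[B3] ⊔ OUT[B5] = {a@B5, b@B1, c@B2, d@B0, e@B1, e@B4, f@B3, f@B5}
Applying B4's transfer function to that IN value gives OUT[B4] (row B4 above).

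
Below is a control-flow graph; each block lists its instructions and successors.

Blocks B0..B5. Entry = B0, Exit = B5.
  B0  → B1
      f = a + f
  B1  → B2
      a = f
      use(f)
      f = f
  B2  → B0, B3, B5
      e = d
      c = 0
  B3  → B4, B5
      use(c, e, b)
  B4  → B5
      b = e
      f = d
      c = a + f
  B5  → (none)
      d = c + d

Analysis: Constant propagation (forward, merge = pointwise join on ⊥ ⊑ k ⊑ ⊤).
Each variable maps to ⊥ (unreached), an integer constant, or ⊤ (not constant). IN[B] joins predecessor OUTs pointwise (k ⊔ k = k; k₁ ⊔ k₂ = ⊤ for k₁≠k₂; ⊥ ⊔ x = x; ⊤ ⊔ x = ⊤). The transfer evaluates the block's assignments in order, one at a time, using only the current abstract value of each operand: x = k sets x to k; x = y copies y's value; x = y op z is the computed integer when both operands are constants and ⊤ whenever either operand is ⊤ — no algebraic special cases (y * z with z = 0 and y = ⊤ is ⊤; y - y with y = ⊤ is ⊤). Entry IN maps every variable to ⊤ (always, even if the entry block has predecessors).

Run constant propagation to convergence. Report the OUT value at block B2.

Answer: {a: ⊤, b: ⊤, c: 0, d: ⊤, e: ⊤, f: ⊤}

Working:
Per-block solution:
  B0: | IN=(all ⊤) | OUT=(all ⊤)
  B1: | IN=(all ⊤) | OUT=(all ⊤)
  B2: | IN=(all ⊤) | OUT={c:0; rest ⊤}
  B3: | IN={c:0; rest ⊤} | OUT={c:0; rest ⊤}
  B4: | IN={c:0; rest ⊤} | OUT=(all ⊤)
  B5: | IN=(all ⊤) | OUT=(all ⊤)

Merge at B2: IN[B2] = OUT[B1] = {a: ⊤, b: ⊤, c: ⊤, d: ⊤, e: ⊤, f: ⊤}
Applying B2's transfer function to that IN value gives OUT[B2] (row B2 above).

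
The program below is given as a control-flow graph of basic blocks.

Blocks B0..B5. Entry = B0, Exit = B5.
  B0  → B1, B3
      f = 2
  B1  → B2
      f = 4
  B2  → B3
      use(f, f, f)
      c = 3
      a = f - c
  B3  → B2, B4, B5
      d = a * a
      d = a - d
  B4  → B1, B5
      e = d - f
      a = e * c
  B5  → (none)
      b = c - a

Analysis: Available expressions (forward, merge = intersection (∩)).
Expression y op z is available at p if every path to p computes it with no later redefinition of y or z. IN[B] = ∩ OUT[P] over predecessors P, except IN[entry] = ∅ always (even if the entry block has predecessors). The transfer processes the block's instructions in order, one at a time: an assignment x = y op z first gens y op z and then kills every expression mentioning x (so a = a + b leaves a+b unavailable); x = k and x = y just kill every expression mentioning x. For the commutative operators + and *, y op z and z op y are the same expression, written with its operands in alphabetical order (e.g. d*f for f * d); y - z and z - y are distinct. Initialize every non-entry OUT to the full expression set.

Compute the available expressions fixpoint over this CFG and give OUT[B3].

Fixpoint table:
  B0: | IN={} | OUT={}
  B1: | IN={} | OUT={}
  B2: | IN={} | OUT={f-c}
  B3: | IN={} | OUT={a*a}
  B4: | IN={a*a} | OUT={c*e, d-f}
  B5: | IN={} | OUT={c-a}

Merge at B3: IN[B3] = OUT[B0] ∩ OUT[B2] = {}
Applying B3's transfer function to that IN value gives OUT[B3] (row B3 above).

Answer: {a*a}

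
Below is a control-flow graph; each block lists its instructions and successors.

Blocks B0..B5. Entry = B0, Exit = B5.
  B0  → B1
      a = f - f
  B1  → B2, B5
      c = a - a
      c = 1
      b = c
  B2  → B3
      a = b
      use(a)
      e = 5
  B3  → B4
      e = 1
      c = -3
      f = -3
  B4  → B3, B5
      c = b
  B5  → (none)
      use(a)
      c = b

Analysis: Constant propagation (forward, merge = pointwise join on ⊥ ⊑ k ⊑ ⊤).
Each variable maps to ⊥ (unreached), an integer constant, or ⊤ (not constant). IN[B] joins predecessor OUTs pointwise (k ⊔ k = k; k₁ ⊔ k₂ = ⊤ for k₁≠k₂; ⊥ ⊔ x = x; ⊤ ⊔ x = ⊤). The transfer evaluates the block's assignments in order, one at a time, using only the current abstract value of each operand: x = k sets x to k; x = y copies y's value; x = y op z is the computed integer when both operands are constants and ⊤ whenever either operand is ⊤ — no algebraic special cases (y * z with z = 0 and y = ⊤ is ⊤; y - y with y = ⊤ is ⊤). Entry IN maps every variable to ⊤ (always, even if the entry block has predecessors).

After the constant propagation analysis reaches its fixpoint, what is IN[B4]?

Answer: {a: 1, b: 1, c: -3, d: ⊤, e: 1, f: -3}

Derivation:
Converged values:
  B0:  IN=(all ⊤)  OUT=(all ⊤)
  B1:  IN=(all ⊤)  OUT={b:1, c:1; rest ⊤}
  B2:  IN={b:1, c:1; rest ⊤}  OUT={a:1, b:1, c:1, e:5; rest ⊤}
  B3:  IN={a:1, b:1, c:1; rest ⊤}  OUT={a:1, b:1, c:-3, e:1, f:-3; rest ⊤}
  B4:  IN={a:1, b:1, c:-3, e:1, f:-3; rest ⊤}  OUT={a:1, b:1, c:1, e:1, f:-3; rest ⊤}
  B5:  IN={b:1, c:1; rest ⊤}  OUT={b:1, c:1; rest ⊤}

Merge at B4: IN[B4] = OUT[B3] = {a: 1, b: 1, c: -3, d: ⊤, e: 1, f: -3}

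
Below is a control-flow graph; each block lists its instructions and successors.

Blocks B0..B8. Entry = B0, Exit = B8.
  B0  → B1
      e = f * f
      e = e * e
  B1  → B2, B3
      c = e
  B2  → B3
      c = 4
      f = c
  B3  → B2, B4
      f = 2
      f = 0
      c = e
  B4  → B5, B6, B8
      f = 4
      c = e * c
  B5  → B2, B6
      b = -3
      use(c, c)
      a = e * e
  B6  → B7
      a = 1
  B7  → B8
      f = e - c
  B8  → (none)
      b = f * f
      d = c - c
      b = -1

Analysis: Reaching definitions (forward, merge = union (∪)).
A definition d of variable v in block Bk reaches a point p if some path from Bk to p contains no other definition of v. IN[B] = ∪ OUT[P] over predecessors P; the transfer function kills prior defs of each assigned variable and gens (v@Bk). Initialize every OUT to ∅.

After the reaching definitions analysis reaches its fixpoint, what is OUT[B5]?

Fixpoint table:
  B0: | IN={} | OUT={e@B0}
  B1: | IN={e@B0} | OUT={c@B1, e@B0}
  B2: | IN={a@B5, b@B5, c@B1, c@B3, c@B4, e@B0, f@B3, f@B4} | OUT={a@B5, b@B5, c@B2, e@B0, f@B2}
  B3: | IN={a@B5, b@B5, c@B1, c@B2, e@B0, f@B2} | OUT={a@B5, b@B5, c@B3, e@B0, f@B3}
  B4: | IN={a@B5, b@B5, c@B3, e@B0, f@B3} | OUT={a@B5, b@B5, c@B4, e@B0, f@B4}
  B5: | IN={a@B5, b@B5, c@B4, e@B0, f@B4} | OUT={a@B5, b@B5, c@B4, e@B0, f@B4}
  B6: | IN={a@B5, b@B5, c@B4, e@B0, f@B4} | OUT={a@B6, b@B5, c@B4, e@B0, f@B4}
  B7: | IN={a@B6, b@B5, c@B4, e@B0, f@B4} | OUT={a@B6, b@B5, c@B4, e@B0, f@B7}
  B8: | IN={a@B5, a@B6, b@B5, c@B4, e@B0, f@B4, f@B7} | OUT={a@B5, a@B6, b@B8, c@B4, d@B8, e@B0, f@B4, f@B7}

Merge at B5: IN[B5] = OUT[B4] = {a@B5, b@B5, c@B4, e@B0, f@B4}
Applying B5's transfer function to that IN value gives OUT[B5] (row B5 above).

Answer: {a@B5, b@B5, c@B4, e@B0, f@B4}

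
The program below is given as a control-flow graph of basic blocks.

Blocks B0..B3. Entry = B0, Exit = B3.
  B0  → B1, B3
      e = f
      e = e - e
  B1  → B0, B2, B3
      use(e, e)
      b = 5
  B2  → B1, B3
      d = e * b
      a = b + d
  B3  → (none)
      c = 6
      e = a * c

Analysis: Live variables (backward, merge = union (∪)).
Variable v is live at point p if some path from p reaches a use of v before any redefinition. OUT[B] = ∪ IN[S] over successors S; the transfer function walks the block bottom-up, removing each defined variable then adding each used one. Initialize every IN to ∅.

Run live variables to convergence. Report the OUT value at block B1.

Answer: {a, b, e, f}

Trace:
Fixpoint table:
  B0: | IN={a, f} | OUT={a, e, f}
  B1: | IN={a, e, f} | OUT={a, b, e, f}
  B2: | IN={b, e, f} | OUT={a, e, f}
  B3: | IN={a} | OUT={}

Merge at B1: OUT[B1] = IN[B0] ⊔ IN[B2] ⊔ IN[B3] = {a, b, e, f}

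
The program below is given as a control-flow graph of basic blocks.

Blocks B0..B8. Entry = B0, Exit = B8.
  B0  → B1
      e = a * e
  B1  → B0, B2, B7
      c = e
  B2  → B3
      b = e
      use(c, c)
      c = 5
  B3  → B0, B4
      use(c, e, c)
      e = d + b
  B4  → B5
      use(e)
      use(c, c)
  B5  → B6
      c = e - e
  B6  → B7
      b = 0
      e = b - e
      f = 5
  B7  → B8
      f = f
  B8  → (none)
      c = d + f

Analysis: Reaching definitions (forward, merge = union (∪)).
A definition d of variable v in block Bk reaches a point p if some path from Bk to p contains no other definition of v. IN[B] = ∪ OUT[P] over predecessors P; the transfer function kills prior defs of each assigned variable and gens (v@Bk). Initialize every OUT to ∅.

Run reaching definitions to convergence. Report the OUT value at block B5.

Fixpoint table:
  B0:  IN={b@B2, c@B1, c@B2, e@B0, e@B3}  OUT={b@B2, c@B1, c@B2, e@B0}
  B1:  IN={b@B2, c@B1, c@B2, e@B0}  OUT={b@B2, c@B1, e@B0}
  B2:  IN={b@B2, c@B1, e@B0}  OUT={b@B2, c@B2, e@B0}
  B3:  IN={b@B2, c@B2, e@B0}  OUT={b@B2, c@B2, e@B3}
  B4:  IN={b@B2, c@B2, e@B3}  OUT={b@B2, c@B2, e@B3}
  B5:  IN={b@B2, c@B2, e@B3}  OUT={b@B2, c@B5, e@B3}
  B6:  IN={b@B2, c@B5, e@B3}  OUT={b@B6, c@B5, e@B6, f@B6}
  B7:  IN={b@B2, b@B6, c@B1, c@B5, e@B0, e@B6, f@B6}  OUT={b@B2, b@B6, c@B1, c@B5, e@B0, e@B6, f@B7}
  B8:  IN={b@B2, b@B6, c@B1, c@B5, e@B0, e@B6, f@B7}  OUT={b@B2, b@B6, c@B8, e@B0, e@B6, f@B7}

Merge at B5: IN[B5] = OUT[B4] = {b@B2, c@B2, e@B3}
Applying B5's transfer function to that IN value gives OUT[B5] (row B5 above).

Answer: {b@B2, c@B5, e@B3}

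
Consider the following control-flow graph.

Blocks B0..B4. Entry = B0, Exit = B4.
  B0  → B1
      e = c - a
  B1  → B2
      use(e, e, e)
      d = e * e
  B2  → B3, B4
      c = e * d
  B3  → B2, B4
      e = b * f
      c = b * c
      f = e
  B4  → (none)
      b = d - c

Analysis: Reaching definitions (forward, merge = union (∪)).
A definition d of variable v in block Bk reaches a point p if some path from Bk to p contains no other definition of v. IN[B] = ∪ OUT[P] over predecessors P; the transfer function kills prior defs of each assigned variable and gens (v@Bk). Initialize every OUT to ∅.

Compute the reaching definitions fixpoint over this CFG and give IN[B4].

Answer: {c@B2, c@B3, d@B1, e@B0, e@B3, f@B3}

Trace:
Per-block solution:
  B0:   IN={}   OUT={e@B0}
  B1:   IN={e@B0}   OUT={d@B1, e@B0}
  B2:   IN={c@B3, d@B1, e@B0, e@B3, f@B3}   OUT={c@B2, d@B1, e@B0, e@B3, f@B3}
  B3:   IN={c@B2, d@B1, e@B0, e@B3, f@B3}   OUT={c@B3, d@B1, e@B3, f@B3}
  B4:   IN={c@B2, c@B3, d@B1, e@B0, e@B3, f@B3}   OUT={b@B4, c@B2, c@B3, d@B1, e@B0, e@B3, f@B3}

Merge at B4: IN[B4] = OUT[B2] ⊔ OUT[B3] = {c@B2, c@B3, d@B1, e@B0, e@B3, f@B3}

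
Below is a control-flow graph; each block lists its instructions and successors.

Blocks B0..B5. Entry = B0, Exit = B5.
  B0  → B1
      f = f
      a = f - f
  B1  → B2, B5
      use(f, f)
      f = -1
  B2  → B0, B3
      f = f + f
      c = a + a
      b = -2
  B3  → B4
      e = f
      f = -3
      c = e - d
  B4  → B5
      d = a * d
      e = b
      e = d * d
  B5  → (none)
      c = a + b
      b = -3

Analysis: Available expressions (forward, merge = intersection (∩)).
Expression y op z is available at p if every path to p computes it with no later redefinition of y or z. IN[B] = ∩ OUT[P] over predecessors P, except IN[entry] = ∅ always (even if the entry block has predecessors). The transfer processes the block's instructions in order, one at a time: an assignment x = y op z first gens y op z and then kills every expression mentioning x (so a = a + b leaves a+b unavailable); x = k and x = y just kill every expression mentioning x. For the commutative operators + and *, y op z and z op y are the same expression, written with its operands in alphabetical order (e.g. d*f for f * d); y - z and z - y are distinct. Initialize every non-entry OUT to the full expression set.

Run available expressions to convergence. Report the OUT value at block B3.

Answer: {a+a, e-d}

Trace:
Per-block solution:
  B0:  IN={}  OUT={f-f}
  B1:  IN={f-f}  OUT={}
  B2:  IN={}  OUT={a+a}
  B3:  IN={a+a}  OUT={a+a, e-d}
  B4:  IN={a+a, e-d}  OUT={a+a, d*d}
  B5:  IN={}  OUT={}

Merge at B3: IN[B3] = OUT[B2] = {a+a}
Applying B3's transfer function to that IN value gives OUT[B3] (row B3 above).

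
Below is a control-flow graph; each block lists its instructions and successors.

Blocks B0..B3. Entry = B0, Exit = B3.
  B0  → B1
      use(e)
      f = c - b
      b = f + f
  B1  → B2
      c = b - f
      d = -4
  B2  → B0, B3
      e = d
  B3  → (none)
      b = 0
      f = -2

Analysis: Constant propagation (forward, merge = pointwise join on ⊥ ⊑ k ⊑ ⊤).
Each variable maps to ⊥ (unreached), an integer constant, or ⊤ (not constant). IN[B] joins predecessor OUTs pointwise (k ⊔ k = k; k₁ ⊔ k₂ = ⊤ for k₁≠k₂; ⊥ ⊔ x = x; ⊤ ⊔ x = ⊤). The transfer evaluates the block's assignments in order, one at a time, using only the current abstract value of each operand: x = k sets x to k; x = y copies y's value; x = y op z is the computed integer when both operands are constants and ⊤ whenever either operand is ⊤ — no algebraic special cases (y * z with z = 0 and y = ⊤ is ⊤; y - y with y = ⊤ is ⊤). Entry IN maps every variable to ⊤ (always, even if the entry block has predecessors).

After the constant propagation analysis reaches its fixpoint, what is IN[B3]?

Converged values:
  B0:   IN=(all ⊤)   OUT=(all ⊤)
  B1:   IN=(all ⊤)   OUT={d:-4; rest ⊤}
  B2:   IN={d:-4; rest ⊤}   OUT={d:-4, e:-4; rest ⊤}
  B3:   IN={d:-4, e:-4; rest ⊤}   OUT={b:0, d:-4, e:-4, f:-2; rest ⊤}

Merge at B3: IN[B3] = OUT[B2] = {a: ⊤, b: ⊤, c: ⊤, d: -4, e: -4, f: ⊤}

Answer: {a: ⊤, b: ⊤, c: ⊤, d: -4, e: -4, f: ⊤}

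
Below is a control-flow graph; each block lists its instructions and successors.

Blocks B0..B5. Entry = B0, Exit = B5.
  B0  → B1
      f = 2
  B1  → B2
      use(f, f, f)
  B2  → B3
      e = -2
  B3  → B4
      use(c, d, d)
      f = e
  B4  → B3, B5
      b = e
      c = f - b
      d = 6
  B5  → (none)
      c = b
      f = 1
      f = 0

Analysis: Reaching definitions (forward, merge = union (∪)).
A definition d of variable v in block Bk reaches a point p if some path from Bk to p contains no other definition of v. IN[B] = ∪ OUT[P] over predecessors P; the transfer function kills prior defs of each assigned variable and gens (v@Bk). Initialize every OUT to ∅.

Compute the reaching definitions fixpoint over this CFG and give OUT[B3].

Per-block solution:
  B0:  IN={}  OUT={f@B0}
  B1:  IN={f@B0}  OUT={f@B0}
  B2:  IN={f@B0}  OUT={e@B2, f@B0}
  B3:  IN={b@B4, c@B4, d@B4, e@B2, f@B0, f@B3}  OUT={b@B4, c@B4, d@B4, e@B2, f@B3}
  B4:  IN={b@B4, c@B4, d@B4, e@B2, f@B3}  OUT={b@B4, c@B4, d@B4, e@B2, f@B3}
  B5:  IN={b@B4, c@B4, d@B4, e@B2, f@B3}  OUT={b@B4, c@B5, d@B4, e@B2, f@B5}

Merge at B3: IN[B3] = OUT[B2] ⊔ OUT[B4] = {b@B4, c@B4, d@B4, e@B2, f@B0, f@B3}
Applying B3's transfer function to that IN value gives OUT[B3] (row B3 above).

Answer: {b@B4, c@B4, d@B4, e@B2, f@B3}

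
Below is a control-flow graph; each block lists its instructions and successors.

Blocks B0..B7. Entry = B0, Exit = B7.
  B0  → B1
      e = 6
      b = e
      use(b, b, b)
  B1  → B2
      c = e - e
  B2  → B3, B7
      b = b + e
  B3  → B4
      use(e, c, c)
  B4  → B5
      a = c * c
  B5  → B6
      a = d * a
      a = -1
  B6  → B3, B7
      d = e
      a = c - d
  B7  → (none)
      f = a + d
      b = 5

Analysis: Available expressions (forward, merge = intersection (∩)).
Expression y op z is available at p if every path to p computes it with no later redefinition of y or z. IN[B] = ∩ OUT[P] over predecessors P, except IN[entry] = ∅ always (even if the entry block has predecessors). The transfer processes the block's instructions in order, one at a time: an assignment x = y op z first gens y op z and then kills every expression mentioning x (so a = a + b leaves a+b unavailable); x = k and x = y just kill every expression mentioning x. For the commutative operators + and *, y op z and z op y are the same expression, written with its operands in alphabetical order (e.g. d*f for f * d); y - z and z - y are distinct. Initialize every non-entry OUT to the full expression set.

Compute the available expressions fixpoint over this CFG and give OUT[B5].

Per-block solution:
  B0:  IN={}  OUT={}
  B1:  IN={}  OUT={e-e}
  B2:  IN={e-e}  OUT={e-e}
  B3:  IN={e-e}  OUT={e-e}
  B4:  IN={e-e}  OUT={c*c, e-e}
  B5:  IN={c*c, e-e}  OUT={c*c, e-e}
  B6:  IN={c*c, e-e}  OUT={c*c, c-d, e-e}
  B7:  IN={e-e}  OUT={a+d, e-e}

Merge at B5: IN[B5] = OUT[B4] = {c*c, e-e}
Applying B5's transfer function to that IN value gives OUT[B5] (row B5 above).

Answer: {c*c, e-e}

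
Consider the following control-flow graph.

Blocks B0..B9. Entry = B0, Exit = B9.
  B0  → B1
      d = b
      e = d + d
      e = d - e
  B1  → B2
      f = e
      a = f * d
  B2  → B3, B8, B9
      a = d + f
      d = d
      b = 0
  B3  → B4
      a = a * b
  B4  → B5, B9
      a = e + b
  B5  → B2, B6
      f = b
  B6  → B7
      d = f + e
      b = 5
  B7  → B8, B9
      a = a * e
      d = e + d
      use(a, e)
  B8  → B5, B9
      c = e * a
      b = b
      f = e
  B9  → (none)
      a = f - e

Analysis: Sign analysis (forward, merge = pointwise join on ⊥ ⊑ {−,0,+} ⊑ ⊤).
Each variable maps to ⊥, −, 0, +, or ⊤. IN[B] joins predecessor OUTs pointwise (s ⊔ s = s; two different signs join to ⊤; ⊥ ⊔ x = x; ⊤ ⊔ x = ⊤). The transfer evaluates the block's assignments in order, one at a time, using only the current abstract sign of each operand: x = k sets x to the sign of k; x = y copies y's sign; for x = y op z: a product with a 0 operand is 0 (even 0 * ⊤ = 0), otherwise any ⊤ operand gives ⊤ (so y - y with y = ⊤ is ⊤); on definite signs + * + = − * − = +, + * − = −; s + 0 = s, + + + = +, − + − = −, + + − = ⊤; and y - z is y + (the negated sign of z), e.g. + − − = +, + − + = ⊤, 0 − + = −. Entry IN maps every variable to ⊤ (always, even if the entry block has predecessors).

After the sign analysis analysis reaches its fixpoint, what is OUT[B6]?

Converged values:
  B0: | IN=(all ⊤) | OUT=(all ⊤)
  B1: | IN=(all ⊤) | OUT=(all ⊤)
  B2: | IN=(all ⊤) | OUT={b:0; rest ⊤}
  B3: | IN={b:0; rest ⊤} | OUT={a:0, b:0; rest ⊤}
  B4: | IN={a:0, b:0; rest ⊤} | OUT={b:0; rest ⊤}
  B5: | IN=(all ⊤) | OUT=(all ⊤)
  B6: | IN=(all ⊤) | OUT={b:+; rest ⊤}
  B7: | IN={b:+; rest ⊤} | OUT={b:+; rest ⊤}
  B8: | IN=(all ⊤) | OUT=(all ⊤)
  B9: | IN=(all ⊤) | OUT=(all ⊤)

Merge at B6: IN[B6] = OUT[B5] = {a: ⊤, b: ⊤, c: ⊤, d: ⊤, e: ⊤, f: ⊤}
Applying B6's transfer function to that IN value gives OUT[B6] (row B6 above).

Answer: {a: ⊤, b: +, c: ⊤, d: ⊤, e: ⊤, f: ⊤}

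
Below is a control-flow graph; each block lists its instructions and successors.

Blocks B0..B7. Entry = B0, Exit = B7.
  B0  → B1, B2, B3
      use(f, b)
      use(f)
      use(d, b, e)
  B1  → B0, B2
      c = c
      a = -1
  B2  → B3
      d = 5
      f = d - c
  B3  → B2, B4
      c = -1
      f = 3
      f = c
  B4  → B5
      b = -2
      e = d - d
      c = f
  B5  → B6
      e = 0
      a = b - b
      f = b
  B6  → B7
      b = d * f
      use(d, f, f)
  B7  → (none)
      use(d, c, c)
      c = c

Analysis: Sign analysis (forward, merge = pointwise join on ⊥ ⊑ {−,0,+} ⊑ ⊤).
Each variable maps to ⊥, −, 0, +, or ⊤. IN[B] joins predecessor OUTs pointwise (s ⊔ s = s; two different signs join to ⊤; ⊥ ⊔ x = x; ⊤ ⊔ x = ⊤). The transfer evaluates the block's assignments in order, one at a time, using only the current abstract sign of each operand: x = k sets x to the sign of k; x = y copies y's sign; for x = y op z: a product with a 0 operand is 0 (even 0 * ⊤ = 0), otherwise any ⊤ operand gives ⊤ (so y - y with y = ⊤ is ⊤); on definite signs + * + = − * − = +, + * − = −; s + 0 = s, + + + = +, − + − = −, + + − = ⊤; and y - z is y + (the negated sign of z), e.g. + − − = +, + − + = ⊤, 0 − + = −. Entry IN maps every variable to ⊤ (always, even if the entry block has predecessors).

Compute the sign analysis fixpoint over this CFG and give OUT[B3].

Per-block solution:
  B0:  IN=(all ⊤)  OUT=(all ⊤)
  B1:  IN=(all ⊤)  OUT={a:-; rest ⊤}
  B2:  IN=(all ⊤)  OUT={d:+; rest ⊤}
  B3:  IN=(all ⊤)  OUT={c:-, f:-; rest ⊤}
  B4:  IN={c:-, f:-; rest ⊤}  OUT={b:-, c:-, f:-; rest ⊤}
  B5:  IN={b:-, c:-, f:-; rest ⊤}  OUT={b:-, c:-, e:0, f:-; rest ⊤}
  B6:  IN={b:-, c:-, e:0, f:-; rest ⊤}  OUT={c:-, e:0, f:-; rest ⊤}
  B7:  IN={c:-, e:0, f:-; rest ⊤}  OUT={c:-, e:0, f:-; rest ⊤}

Merge at B3: IN[B3] = OUT[B0] ⊔ OUT[B2] = {a: ⊤, b: ⊤, c: ⊤, d: ⊤, e: ⊤, f: ⊤}
Applying B3's transfer function to that IN value gives OUT[B3] (row B3 above).

Answer: {a: ⊤, b: ⊤, c: -, d: ⊤, e: ⊤, f: -}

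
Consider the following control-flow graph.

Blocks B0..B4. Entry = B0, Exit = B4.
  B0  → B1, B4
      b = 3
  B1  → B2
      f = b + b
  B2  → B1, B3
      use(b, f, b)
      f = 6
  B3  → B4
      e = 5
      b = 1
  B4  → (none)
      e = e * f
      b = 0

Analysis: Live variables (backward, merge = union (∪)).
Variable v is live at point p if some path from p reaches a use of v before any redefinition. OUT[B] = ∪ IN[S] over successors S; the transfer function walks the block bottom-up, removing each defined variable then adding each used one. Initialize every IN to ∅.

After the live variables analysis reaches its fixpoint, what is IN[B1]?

Answer: {b}

Derivation:
Converged values:
  B0: | IN={e, f} | OUT={b, e, f}
  B1: | IN={b} | OUT={b, f}
  B2: | IN={b, f} | OUT={b, f}
  B3: | IN={f} | OUT={e, f}
  B4: | IN={e, f} | OUT={}

Merge at B1: OUT[B1] = IN[B2] = {b, f}
Applying B1's transfer function to that OUT value gives IN[B1] (row B1 above).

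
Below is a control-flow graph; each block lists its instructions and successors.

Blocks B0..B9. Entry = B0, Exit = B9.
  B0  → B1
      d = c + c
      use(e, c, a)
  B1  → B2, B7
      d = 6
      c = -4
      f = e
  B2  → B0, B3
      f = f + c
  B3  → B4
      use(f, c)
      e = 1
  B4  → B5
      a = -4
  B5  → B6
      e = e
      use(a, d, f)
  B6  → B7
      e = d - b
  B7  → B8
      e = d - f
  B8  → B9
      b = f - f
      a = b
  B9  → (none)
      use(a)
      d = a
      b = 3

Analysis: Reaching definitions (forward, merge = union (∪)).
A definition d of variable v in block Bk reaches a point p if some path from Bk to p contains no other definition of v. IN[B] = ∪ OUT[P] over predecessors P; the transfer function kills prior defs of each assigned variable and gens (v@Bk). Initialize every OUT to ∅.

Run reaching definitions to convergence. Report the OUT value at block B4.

Answer: {a@B4, c@B1, d@B1, e@B3, f@B2}

Derivation:
Fixpoint table:
  B0: | IN={c@B1, d@B1, f@B2} | OUT={c@B1, d@B0, f@B2}
  B1: | IN={c@B1, d@B0, f@B2} | OUT={c@B1, d@B1, f@B1}
  B2: | IN={c@B1, d@B1, f@B1} | OUT={c@B1, d@B1, f@B2}
  B3: | IN={c@B1, d@B1, f@B2} | OUT={c@B1, d@B1, e@B3, f@B2}
  B4: | IN={c@B1, d@B1, e@B3, f@B2} | OUT={a@B4, c@B1, d@B1, e@B3, f@B2}
  B5: | IN={a@B4, c@B1, d@B1, e@B3, f@B2} | OUT={a@B4, c@B1, d@B1, e@B5, f@B2}
  B6: | IN={a@B4, c@B1, d@B1, e@B5, f@B2} | OUT={a@B4, c@B1, d@B1, e@B6, f@B2}
  B7: | IN={a@B4, c@B1, d@B1, e@B6, f@B1, f@B2} | OUT={a@B4, c@B1, d@B1, e@B7, f@B1, f@B2}
  B8: | IN={a@B4, c@B1, d@B1, e@B7, f@B1, f@B2} | OUT={a@B8, b@B8, c@B1, d@B1, e@B7, f@B1, f@B2}
  B9: | IN={a@B8, b@B8, c@B1, d@B1, e@B7, f@B1, f@B2} | OUT={a@B8, b@B9, c@B1, d@B9, e@B7, f@B1, f@B2}

Merge at B4: IN[B4] = OUT[B3] = {c@B1, d@B1, e@B3, f@B2}
Applying B4's transfer function to that IN value gives OUT[B4] (row B4 above).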